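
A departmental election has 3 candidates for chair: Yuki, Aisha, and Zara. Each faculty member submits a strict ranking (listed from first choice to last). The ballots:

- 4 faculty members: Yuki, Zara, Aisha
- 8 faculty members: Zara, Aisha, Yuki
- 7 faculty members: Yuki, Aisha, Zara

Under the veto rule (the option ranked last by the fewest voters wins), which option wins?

Aisha

Last-place votes: Yuki 8, Aisha 4, Zara 7.
Aisha is ranked last by the fewest voters, so Aisha wins.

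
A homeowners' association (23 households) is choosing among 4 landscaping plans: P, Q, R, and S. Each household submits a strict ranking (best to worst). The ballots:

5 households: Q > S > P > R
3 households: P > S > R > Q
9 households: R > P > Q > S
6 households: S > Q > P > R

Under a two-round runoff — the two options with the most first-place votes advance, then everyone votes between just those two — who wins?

Round 1 first-place votes: P 3, Q 5, R 9, S 6.
R and S advance.
Runoff: R is preferred to S by 9 voters; S by 14.
S wins the runoff.

S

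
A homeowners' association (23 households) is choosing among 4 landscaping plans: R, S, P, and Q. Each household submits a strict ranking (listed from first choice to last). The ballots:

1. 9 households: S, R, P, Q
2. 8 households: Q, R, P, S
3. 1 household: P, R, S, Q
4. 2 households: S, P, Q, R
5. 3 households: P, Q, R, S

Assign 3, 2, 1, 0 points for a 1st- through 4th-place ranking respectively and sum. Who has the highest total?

R

R: 9·2 + 8·2 + 1·2 + 2·0 + 3·1 = 39
S: 9·3 + 8·0 + 1·1 + 2·3 + 3·0 = 34
P: 9·1 + 8·1 + 1·3 + 2·2 + 3·3 = 33
Q: 9·0 + 8·3 + 1·0 + 2·1 + 3·2 = 32
R has the highest Borda score (39).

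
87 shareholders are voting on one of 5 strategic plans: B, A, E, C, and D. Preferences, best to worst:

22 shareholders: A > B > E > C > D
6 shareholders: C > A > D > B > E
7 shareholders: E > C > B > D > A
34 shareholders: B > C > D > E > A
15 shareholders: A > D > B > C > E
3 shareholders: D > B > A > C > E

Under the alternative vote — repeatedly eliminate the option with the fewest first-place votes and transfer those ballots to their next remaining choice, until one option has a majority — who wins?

Round 1: B 34, A 37, E 7, C 6, D 3. Eliminate D.
Round 2: B 37, A 37, E 7, C 6. Eliminate C.
Round 3: B 37, A 43, E 7. Eliminate E.
Round 4: B 44, A 43. B has a majority.

B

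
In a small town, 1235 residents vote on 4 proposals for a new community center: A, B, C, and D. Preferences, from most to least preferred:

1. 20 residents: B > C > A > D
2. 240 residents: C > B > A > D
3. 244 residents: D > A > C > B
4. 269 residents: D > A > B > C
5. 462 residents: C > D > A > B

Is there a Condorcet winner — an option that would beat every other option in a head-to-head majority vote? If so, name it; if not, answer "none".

C vs A: 722–513 for C.
C vs B: 946–289 for C.
C vs D: 722–513 for C.
C beats every other option head-to-head.

C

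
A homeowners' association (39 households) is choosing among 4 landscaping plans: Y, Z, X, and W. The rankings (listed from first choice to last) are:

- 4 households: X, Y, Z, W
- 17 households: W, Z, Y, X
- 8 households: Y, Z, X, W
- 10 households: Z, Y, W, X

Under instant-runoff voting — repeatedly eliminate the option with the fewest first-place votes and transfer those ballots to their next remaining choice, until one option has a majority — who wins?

Round 1: Y 8, Z 10, X 4, W 17. Eliminate X.
Round 2: Y 12, Z 10, W 17. Eliminate Z.
Round 3: Y 22, W 17. Y has a majority.

Y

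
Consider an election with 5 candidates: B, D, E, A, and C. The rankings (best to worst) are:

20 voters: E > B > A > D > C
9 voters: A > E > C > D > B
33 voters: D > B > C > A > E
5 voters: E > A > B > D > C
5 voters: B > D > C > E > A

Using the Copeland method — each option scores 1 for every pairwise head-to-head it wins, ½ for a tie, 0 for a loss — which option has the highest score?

B: beats E, A, and C; loses to D → score 3.
D: beats B, E, A, and C → score 4.
E: loses to B, D, A, and C → score 0.
A: beats E; loses to B, D, and C → score 1.
C: beats E and A; loses to B and D → score 2.
D has the best pairwise record.

D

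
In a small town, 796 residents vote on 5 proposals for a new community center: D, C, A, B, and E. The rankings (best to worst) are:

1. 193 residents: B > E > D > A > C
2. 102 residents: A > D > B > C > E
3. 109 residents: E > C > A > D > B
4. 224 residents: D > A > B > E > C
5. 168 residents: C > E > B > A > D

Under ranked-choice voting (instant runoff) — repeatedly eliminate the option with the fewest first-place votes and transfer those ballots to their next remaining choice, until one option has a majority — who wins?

D

Round 1: D 224, C 168, A 102, B 193, E 109. Eliminate A.
Round 2: D 326, C 168, B 193, E 109. Eliminate E.
Round 3: D 326, C 277, B 193. Eliminate B.
Round 4: D 519, C 277. D has a majority.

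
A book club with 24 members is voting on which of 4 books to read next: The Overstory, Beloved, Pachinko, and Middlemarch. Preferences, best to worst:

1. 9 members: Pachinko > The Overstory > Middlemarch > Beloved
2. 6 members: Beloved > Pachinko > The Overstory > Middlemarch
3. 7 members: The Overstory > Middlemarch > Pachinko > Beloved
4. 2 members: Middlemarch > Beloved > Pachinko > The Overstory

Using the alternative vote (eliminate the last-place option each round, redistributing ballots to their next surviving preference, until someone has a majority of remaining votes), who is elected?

Round 1: The Overstory 7, Beloved 6, Pachinko 9, Middlemarch 2. Eliminate Middlemarch.
Round 2: The Overstory 7, Beloved 8, Pachinko 9. Eliminate The Overstory.
Round 3: Beloved 8, Pachinko 16. Pachinko has a majority.

Pachinko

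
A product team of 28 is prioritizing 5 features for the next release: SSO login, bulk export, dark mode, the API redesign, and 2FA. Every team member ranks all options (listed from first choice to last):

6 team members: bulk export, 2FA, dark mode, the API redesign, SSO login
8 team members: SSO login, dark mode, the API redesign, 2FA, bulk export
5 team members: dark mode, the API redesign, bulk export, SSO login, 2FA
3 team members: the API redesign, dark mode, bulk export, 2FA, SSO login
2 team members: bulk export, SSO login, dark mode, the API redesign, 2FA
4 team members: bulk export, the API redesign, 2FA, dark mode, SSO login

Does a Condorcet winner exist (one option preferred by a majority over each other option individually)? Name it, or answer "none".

dark mode vs SSO login: 18–10 for dark mode.
dark mode vs bulk export: 16–12 for dark mode.
dark mode vs the API redesign: 21–7 for dark mode.
dark mode vs 2FA: 18–10 for dark mode.
dark mode beats every other option head-to-head.

dark mode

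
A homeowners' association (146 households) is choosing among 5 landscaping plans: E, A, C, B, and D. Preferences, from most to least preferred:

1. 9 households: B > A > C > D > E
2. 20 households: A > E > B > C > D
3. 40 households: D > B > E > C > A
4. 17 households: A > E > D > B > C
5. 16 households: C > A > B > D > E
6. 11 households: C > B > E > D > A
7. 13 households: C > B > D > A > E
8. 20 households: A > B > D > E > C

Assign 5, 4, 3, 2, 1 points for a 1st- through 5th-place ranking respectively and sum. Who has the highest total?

B

E: 9·1 + 20·4 + 40·3 + 17·4 + 16·1 + 11·3 + 13·1 + 20·2 = 379
A: 9·4 + 20·5 + 40·1 + 17·5 + 16·4 + 11·1 + 13·2 + 20·5 = 462
C: 9·3 + 20·2 + 40·2 + 17·1 + 16·5 + 11·5 + 13·5 + 20·1 = 384
B: 9·5 + 20·3 + 40·4 + 17·2 + 16·3 + 11·4 + 13·4 + 20·4 = 523
D: 9·2 + 20·1 + 40·5 + 17·3 + 16·2 + 11·2 + 13·3 + 20·3 = 442
B has the highest Borda score (523).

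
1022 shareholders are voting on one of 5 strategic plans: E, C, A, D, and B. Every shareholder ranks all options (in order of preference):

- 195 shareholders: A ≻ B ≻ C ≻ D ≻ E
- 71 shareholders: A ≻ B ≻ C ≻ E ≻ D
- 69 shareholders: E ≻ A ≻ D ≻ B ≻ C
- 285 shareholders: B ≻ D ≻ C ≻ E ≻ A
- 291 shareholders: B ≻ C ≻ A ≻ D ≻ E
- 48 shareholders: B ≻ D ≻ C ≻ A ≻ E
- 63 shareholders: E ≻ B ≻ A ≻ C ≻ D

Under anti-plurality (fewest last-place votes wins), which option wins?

B

Last-place votes: E 534, C 69, A 285, D 134, B 0.
B is ranked last by the fewest voters, so B wins.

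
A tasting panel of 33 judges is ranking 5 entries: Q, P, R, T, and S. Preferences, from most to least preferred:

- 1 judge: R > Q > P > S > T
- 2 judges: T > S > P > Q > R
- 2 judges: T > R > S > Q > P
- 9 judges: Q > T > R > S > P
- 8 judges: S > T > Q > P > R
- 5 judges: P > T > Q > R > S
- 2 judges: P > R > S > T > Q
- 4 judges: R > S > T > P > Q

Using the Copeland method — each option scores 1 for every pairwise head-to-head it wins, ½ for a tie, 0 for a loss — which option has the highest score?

T

Q: beats P and R; loses to T and S → score 2.
P: beats R; loses to Q, T, and S → score 1.
R: beats S; loses to Q, P, and T → score 1.
T: beats Q, P, R, and S → score 4.
S: beats Q and P; loses to R and T → score 2.
T has the best pairwise record.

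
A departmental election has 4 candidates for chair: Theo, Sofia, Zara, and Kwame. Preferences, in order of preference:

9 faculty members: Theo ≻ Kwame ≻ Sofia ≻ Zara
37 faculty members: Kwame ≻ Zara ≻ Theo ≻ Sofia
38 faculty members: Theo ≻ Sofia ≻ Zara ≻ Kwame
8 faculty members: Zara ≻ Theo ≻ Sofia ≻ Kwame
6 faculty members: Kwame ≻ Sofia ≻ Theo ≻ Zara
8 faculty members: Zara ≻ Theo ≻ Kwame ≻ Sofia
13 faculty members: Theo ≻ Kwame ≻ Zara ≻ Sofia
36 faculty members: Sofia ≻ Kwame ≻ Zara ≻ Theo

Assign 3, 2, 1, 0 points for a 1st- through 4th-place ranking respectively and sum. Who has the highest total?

Theo: 9·3 + 37·1 + 38·3 + 8·2 + 6·1 + 8·2 + 13·3 + 36·0 = 255
Sofia: 9·1 + 37·0 + 38·2 + 8·1 + 6·2 + 8·0 + 13·0 + 36·3 = 213
Zara: 9·0 + 37·2 + 38·1 + 8·3 + 6·0 + 8·3 + 13·1 + 36·1 = 209
Kwame: 9·2 + 37·3 + 38·0 + 8·0 + 6·3 + 8·1 + 13·2 + 36·2 = 253
Theo has the highest Borda score (255).

Theo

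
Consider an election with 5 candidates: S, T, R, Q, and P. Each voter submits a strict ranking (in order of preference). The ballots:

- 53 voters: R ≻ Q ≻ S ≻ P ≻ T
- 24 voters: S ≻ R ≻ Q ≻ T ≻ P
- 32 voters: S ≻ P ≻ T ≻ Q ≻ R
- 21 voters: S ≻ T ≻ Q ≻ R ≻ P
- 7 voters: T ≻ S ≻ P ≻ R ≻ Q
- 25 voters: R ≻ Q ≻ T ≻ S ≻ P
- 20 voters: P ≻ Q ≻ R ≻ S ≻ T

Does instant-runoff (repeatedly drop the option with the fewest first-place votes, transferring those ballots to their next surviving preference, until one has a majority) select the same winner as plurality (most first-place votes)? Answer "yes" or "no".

Instant-runoff — R1 S 77, T 7, R 78, Q 0, P 20 (Q out); R2 S 77, T 7, R 78, P 20 (T out); R3 S 84, R 78, P 20 (P out); R4 S 84, R 98 (R winner). Winner: R.
Plurality — first-place votes: S 77, T 7, R 78, Q 0, P 20. Winner: R.
The two methods agree.

yes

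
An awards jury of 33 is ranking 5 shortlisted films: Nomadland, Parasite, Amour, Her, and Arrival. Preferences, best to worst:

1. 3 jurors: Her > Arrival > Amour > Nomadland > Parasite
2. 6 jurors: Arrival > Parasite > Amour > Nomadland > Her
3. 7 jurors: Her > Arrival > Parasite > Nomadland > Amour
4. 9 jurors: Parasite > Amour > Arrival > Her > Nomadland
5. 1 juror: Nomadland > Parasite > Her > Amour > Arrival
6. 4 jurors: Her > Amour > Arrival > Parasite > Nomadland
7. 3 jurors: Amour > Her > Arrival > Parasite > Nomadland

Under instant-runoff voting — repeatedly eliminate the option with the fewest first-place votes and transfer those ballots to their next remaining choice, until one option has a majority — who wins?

Round 1: Nomadland 1, Parasite 9, Amour 3, Her 14, Arrival 6. Eliminate Nomadland.
Round 2: Parasite 10, Amour 3, Her 14, Arrival 6. Eliminate Amour.
Round 3: Parasite 10, Her 17, Arrival 6. Her has a majority.

Her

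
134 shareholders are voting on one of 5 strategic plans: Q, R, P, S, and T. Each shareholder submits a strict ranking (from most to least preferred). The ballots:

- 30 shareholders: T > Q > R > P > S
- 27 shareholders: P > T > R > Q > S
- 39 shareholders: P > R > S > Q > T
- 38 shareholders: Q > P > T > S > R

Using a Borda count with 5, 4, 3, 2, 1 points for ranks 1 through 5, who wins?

P

Q: 30·4 + 27·2 + 39·2 + 38·5 = 442
R: 30·3 + 27·3 + 39·4 + 38·1 = 365
P: 30·2 + 27·5 + 39·5 + 38·4 = 542
S: 30·1 + 27·1 + 39·3 + 38·2 = 250
T: 30·5 + 27·4 + 39·1 + 38·3 = 411
P has the highest Borda score (542).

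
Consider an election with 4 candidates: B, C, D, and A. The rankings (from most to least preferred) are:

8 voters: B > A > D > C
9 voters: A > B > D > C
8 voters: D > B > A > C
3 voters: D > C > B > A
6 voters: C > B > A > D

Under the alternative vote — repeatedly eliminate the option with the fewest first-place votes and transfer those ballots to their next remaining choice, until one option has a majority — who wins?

Round 1: B 8, C 6, D 11, A 9. Eliminate C.
Round 2: B 14, D 11, A 9. Eliminate A.
Round 3: B 23, D 11. B has a majority.

B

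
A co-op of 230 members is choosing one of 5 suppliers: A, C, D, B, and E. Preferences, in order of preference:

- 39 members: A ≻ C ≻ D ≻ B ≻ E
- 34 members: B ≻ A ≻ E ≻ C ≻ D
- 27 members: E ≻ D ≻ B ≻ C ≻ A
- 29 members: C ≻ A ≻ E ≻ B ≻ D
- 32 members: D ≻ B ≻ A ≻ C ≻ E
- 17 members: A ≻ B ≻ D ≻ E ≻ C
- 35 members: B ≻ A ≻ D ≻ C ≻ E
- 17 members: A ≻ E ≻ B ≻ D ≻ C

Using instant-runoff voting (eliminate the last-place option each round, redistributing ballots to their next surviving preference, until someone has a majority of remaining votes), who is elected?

B

Round 1: A 73, C 29, D 32, B 69, E 27. Eliminate E.
Round 2: A 73, C 29, D 59, B 69. Eliminate C.
Round 3: A 102, D 59, B 69. Eliminate D.
Round 4: A 102, B 128. B has a majority.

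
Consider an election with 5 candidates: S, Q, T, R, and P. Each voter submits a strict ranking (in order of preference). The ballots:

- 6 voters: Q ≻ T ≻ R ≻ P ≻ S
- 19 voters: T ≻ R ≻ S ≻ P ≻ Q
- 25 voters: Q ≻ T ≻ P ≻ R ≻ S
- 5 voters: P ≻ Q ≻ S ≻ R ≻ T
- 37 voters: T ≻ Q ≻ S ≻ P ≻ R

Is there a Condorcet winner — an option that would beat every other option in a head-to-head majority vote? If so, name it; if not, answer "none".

T vs S: 87–5 for T.
T vs Q: 56–36 for T.
T vs R: 87–5 for T.
T vs P: 87–5 for T.
T beats every other option head-to-head.

T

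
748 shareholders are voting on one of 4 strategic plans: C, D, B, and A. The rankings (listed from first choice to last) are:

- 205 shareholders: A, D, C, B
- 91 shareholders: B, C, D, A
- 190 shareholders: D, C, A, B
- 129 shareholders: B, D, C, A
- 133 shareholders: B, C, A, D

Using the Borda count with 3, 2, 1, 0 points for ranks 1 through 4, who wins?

C: 205·1 + 91·2 + 190·2 + 129·1 + 133·2 = 1162
D: 205·2 + 91·1 + 190·3 + 129·2 + 133·0 = 1329
B: 205·0 + 91·3 + 190·0 + 129·3 + 133·3 = 1059
A: 205·3 + 91·0 + 190·1 + 129·0 + 133·1 = 938
D has the highest Borda score (1329).

D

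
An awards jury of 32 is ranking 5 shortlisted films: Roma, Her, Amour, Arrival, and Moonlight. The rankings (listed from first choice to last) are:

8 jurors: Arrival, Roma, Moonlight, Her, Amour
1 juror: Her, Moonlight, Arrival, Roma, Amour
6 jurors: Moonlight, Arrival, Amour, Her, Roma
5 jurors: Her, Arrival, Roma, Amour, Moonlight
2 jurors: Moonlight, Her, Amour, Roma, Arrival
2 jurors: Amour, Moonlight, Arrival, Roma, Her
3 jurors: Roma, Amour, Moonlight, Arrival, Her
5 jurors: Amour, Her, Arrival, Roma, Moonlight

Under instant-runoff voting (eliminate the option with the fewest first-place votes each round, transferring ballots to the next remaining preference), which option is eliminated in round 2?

Round 1: Roma 3, Her 6, Amour 7, Arrival 8, Moonlight 8. Eliminate Roma.
Round 2: Her 6, Amour 10, Arrival 8, Moonlight 8. Eliminate Her.

Her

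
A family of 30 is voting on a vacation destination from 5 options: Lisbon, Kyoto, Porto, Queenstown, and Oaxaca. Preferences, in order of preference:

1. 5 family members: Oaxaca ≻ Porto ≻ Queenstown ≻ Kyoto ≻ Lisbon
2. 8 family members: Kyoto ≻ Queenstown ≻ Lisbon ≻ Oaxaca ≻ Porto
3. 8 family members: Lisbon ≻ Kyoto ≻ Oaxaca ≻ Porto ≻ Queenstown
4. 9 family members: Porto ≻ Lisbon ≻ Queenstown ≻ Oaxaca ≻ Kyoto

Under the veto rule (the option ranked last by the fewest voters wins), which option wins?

Last-place votes: Lisbon 5, Kyoto 9, Porto 8, Queenstown 8, Oaxaca 0.
Oaxaca is ranked last by the fewest voters, so Oaxaca wins.

Oaxaca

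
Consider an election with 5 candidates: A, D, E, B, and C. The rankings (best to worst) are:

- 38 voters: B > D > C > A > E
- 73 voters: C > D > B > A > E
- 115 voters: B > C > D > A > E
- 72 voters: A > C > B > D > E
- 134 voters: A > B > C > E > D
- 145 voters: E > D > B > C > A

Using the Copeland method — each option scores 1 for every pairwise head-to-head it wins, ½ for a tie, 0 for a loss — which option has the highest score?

A: beats E; loses to D, B, and C → score 1.
D: beats A and E; loses to B and C → score 2.
E: loses to A, D, B, and C → score 0.
B: beats A, D, E, and C → score 4.
C: beats A, D, and E; loses to B → score 3.
B has the best pairwise record.

B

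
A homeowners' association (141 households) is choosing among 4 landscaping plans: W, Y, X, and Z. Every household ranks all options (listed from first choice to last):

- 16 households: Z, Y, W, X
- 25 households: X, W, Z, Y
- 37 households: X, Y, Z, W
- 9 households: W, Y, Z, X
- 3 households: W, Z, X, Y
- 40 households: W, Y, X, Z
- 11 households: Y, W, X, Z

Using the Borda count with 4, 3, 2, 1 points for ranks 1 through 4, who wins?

W: 16·2 + 25·3 + 37·1 + 9·4 + 3·4 + 40·4 + 11·3 = 385
Y: 16·3 + 25·1 + 37·3 + 9·3 + 3·1 + 40·3 + 11·4 = 378
X: 16·1 + 25·4 + 37·4 + 9·1 + 3·2 + 40·2 + 11·2 = 381
Z: 16·4 + 25·2 + 37·2 + 9·2 + 3·3 + 40·1 + 11·1 = 266
W has the highest Borda score (385).

W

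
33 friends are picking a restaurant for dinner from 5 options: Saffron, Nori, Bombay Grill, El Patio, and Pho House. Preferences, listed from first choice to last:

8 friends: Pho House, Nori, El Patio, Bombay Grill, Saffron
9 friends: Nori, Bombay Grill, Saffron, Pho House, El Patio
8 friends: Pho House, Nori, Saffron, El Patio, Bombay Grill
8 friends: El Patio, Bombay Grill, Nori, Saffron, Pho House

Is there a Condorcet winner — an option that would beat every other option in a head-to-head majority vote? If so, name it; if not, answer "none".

Nori

Nori vs Saffron: 33–0 for Nori.
Nori vs Bombay Grill: 25–8 for Nori.
Nori vs El Patio: 25–8 for Nori.
Nori vs Pho House: 17–16 for Nori.
Nori beats every other option head-to-head.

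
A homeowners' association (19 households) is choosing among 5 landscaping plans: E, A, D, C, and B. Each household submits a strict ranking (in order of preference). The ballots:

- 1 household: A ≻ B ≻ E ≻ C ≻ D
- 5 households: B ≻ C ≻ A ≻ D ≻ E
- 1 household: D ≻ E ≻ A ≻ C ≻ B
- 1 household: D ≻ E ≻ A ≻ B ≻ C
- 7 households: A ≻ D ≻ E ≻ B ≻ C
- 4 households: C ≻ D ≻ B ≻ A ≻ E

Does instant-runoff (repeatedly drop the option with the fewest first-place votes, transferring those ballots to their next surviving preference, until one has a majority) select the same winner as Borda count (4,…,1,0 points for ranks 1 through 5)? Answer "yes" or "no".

Instant-runoff — R1 E 0, A 8, D 2, C 4, B 5 (E out); R2 A 8, D 2, C 4, B 5 (D out); R3 A 10, C 4, B 5 (A winner). Winner: A.
Borda — scores: E 22, A 50, D 46, C 33, B 39. Winner: A.
The two methods agree.

yes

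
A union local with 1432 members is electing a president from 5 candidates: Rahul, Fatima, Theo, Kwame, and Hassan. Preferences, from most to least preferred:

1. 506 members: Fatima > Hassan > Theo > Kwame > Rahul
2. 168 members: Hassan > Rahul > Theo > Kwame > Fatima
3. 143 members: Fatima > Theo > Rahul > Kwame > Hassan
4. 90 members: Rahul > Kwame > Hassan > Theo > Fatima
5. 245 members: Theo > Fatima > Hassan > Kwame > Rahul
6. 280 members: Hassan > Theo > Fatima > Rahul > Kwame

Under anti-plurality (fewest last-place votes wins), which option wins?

Theo

Last-place votes: Rahul 751, Fatima 258, Theo 0, Kwame 280, Hassan 143.
Theo is ranked last by the fewest voters, so Theo wins.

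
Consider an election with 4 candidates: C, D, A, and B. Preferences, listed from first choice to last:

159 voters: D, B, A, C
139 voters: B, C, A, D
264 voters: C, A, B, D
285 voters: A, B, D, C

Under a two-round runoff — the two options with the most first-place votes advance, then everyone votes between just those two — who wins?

Round 1 first-place votes: C 264, D 159, A 285, B 139.
A and C advance.
Runoff: A is preferred to C by 444 voters; C by 403.
A wins the runoff.

A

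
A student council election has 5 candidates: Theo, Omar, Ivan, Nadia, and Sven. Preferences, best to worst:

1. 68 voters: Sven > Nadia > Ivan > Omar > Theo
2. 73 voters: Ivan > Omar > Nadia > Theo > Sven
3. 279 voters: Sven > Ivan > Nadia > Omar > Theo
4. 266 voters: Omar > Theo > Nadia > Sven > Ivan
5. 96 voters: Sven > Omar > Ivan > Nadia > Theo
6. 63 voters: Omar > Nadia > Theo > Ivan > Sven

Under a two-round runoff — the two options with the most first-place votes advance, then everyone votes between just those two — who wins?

Sven

Round 1 first-place votes: Theo 0, Omar 329, Ivan 73, Nadia 0, Sven 443.
Sven and Omar advance.
Runoff: Sven is preferred to Omar by 443 voters; Omar by 402.
Sven wins the runoff.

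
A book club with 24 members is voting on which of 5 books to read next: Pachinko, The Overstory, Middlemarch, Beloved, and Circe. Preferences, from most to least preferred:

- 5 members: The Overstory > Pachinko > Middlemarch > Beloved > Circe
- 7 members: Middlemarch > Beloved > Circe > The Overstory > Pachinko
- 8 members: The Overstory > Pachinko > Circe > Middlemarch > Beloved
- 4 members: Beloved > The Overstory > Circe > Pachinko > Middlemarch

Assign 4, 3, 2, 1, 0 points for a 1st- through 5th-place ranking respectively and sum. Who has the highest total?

The Overstory

Pachinko: 5·3 + 7·0 + 8·3 + 4·1 = 43
The Overstory: 5·4 + 7·1 + 8·4 + 4·3 = 71
Middlemarch: 5·2 + 7·4 + 8·1 + 4·0 = 46
Beloved: 5·1 + 7·3 + 8·0 + 4·4 = 42
Circe: 5·0 + 7·2 + 8·2 + 4·2 = 38
The Overstory has the highest Borda score (71).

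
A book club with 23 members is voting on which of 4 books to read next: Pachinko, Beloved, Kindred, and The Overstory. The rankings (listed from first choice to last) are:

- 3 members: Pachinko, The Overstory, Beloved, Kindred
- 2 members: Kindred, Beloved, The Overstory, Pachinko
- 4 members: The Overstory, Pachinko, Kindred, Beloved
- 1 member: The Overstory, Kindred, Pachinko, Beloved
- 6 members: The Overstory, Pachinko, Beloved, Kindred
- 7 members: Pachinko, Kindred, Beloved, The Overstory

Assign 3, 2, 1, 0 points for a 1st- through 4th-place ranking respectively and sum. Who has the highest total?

Pachinko

Pachinko: 3·3 + 2·0 + 4·2 + 1·1 + 6·2 + 7·3 = 51
Beloved: 3·1 + 2·2 + 4·0 + 1·0 + 6·1 + 7·1 = 20
Kindred: 3·0 + 2·3 + 4·1 + 1·2 + 6·0 + 7·2 = 26
The Overstory: 3·2 + 2·1 + 4·3 + 1·3 + 6·3 + 7·0 = 41
Pachinko has the highest Borda score (51).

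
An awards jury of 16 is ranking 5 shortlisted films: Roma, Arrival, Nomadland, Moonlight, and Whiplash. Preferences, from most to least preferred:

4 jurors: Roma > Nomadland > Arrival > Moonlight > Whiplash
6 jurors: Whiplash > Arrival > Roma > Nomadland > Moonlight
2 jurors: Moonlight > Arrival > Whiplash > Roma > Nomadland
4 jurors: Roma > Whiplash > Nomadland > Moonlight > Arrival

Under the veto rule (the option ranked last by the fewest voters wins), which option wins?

Last-place votes: Roma 0, Arrival 4, Nomadland 2, Moonlight 6, Whiplash 4.
Roma is ranked last by the fewest voters, so Roma wins.

Roma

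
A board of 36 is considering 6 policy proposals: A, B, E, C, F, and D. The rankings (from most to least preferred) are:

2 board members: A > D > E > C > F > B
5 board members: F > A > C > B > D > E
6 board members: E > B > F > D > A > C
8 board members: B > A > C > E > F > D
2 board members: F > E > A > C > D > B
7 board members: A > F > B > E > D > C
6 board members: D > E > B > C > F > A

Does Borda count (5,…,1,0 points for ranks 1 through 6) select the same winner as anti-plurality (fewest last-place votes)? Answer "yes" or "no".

Borda — scores: A 109, B 113, E 98, C 59, F 97, D 64. Winner: B.
Anti-plurality — last-place votes: A 6, B 4, E 5, C 13, F 0, D 8. Winner: F.
The two methods disagree.

no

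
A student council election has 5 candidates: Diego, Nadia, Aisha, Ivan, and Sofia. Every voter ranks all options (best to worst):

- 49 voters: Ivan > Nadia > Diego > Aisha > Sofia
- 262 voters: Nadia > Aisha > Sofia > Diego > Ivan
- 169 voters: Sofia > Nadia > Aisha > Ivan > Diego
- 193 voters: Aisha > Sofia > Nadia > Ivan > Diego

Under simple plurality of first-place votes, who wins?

Nadia

First-place votes: Diego 0, Nadia 262, Aisha 193, Ivan 49, Sofia 169.
Nadia has the most first-place votes.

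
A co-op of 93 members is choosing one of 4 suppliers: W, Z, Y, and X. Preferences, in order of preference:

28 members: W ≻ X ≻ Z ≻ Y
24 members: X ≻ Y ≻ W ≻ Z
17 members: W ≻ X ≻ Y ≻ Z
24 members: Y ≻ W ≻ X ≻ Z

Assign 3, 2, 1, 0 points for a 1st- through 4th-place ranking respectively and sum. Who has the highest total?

W: 28·3 + 24·1 + 17·3 + 24·2 = 207
Z: 28·1 + 24·0 + 17·0 + 24·0 = 28
Y: 28·0 + 24·2 + 17·1 + 24·3 = 137
X: 28·2 + 24·3 + 17·2 + 24·1 = 186
W has the highest Borda score (207).

W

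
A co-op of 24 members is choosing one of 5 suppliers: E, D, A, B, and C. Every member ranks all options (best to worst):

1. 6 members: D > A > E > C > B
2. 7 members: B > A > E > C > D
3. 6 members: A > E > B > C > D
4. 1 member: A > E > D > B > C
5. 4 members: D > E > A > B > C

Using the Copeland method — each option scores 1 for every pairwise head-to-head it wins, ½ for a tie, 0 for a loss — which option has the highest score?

A

E: beats D, B, and C; loses to A → score 3.
D: loses to E, A, B, and C → score 0.
A: beats E, D, B, and C → score 4.
B: beats D and C; loses to E and A → score 2.
C: beats D; loses to E, A, and B → score 1.
A has the best pairwise record.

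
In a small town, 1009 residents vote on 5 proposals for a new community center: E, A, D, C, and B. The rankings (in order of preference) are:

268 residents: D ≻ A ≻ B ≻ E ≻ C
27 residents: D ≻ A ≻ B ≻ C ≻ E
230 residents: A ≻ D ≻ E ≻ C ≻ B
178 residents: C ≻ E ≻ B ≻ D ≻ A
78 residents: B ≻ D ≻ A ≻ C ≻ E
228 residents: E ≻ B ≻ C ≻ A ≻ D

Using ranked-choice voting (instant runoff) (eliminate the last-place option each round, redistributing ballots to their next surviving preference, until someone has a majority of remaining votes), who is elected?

D

Round 1: E 228, A 230, D 295, C 178, B 78. Eliminate B.
Round 2: E 228, A 230, D 373, C 178. Eliminate C.
Round 3: E 406, A 230, D 373. Eliminate A.
Round 4: E 406, D 603. D has a majority.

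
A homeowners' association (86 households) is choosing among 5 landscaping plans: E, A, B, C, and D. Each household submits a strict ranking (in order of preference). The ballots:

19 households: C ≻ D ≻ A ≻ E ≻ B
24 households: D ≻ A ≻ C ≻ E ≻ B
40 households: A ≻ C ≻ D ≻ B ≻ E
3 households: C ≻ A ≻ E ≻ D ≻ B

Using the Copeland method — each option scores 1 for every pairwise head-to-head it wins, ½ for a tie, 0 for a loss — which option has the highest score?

A

E: beats B; loses to A, C, and D → score 1.
A: beats E, B, and C; ties D → score 3.5.
B: loses to E, A, C, and D → score 0.
C: beats E, B, and D; loses to A → score 3.
D: beats E and B; ties A; loses to C → score 2.5.
A has the best pairwise record.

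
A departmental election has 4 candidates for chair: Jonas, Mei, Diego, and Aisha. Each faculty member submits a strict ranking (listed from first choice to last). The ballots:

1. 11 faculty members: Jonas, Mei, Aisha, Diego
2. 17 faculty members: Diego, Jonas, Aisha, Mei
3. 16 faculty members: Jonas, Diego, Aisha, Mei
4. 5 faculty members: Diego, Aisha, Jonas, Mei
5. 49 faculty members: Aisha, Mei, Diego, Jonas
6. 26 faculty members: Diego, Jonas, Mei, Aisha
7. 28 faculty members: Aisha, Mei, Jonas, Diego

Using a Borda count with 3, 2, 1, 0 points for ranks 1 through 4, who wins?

Jonas: 11·3 + 17·2 + 16·3 + 5·1 + 49·0 + 26·2 + 28·1 = 200
Mei: 11·2 + 17·0 + 16·0 + 5·0 + 49·2 + 26·1 + 28·2 = 202
Diego: 11·0 + 17·3 + 16·2 + 5·3 + 49·1 + 26·3 + 28·0 = 225
Aisha: 11·1 + 17·1 + 16·1 + 5·2 + 49·3 + 26·0 + 28·3 = 285
Aisha has the highest Borda score (285).

Aisha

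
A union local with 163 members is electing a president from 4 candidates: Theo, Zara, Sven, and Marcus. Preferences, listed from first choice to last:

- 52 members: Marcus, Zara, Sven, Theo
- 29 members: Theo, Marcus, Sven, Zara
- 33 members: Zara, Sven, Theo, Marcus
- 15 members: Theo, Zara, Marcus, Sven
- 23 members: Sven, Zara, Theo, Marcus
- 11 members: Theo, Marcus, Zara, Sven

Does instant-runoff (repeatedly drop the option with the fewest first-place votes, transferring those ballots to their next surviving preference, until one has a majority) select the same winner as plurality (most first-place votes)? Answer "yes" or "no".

Instant-runoff — R1 Theo 55, Zara 33, Sven 23, Marcus 52 (Sven out); R2 Theo 55, Zara 56, Marcus 52 (Marcus out); R3 Theo 55, Zara 108 (Zara winner). Winner: Zara.
Plurality — first-place votes: Theo 55, Zara 33, Sven 23, Marcus 52. Winner: Theo.
The two methods disagree.

no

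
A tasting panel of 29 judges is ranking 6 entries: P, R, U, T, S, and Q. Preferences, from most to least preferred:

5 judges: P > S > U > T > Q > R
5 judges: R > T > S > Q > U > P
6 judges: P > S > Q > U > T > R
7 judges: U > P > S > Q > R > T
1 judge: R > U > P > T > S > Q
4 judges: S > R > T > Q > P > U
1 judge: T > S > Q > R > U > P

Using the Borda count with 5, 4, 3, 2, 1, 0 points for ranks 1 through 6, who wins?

S

P: 5·5 + 5·0 + 6·5 + 7·4 + 1·3 + 4·1 + 1·0 = 90
R: 5·0 + 5·5 + 6·0 + 7·1 + 1·5 + 4·4 + 1·2 = 55
U: 5·3 + 5·1 + 6·2 + 7·5 + 1·4 + 4·0 + 1·1 = 72
T: 5·2 + 5·4 + 6·1 + 7·0 + 1·2 + 4·3 + 1·5 = 55
S: 5·4 + 5·3 + 6·4 + 7·3 + 1·1 + 4·5 + 1·4 = 105
Q: 5·1 + 5·2 + 6·3 + 7·2 + 1·0 + 4·2 + 1·3 = 58
S has the highest Borda score (105).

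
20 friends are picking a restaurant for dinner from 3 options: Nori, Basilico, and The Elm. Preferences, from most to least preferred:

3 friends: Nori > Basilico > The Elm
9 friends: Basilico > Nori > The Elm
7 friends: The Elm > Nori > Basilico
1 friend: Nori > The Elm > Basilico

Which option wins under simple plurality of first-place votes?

First-place votes: Nori 4, Basilico 9, The Elm 7.
Basilico has the most first-place votes.

Basilico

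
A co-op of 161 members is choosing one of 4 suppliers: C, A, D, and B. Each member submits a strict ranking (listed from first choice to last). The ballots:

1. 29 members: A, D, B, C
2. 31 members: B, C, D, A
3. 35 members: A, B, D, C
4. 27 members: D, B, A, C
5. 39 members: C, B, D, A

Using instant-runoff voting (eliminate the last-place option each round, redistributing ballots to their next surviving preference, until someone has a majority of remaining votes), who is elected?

Round 1: C 39, A 64, D 27, B 31. Eliminate D.
Round 2: C 39, A 64, B 58. Eliminate C.
Round 3: A 64, B 97. B has a majority.

B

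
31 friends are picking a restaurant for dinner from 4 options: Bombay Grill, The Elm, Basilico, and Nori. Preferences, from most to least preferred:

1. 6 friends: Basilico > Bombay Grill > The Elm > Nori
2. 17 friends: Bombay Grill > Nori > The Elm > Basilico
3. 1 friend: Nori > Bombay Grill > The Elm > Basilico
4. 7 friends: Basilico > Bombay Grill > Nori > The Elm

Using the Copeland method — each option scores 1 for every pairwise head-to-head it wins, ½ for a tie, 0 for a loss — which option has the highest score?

Bombay Grill

Bombay Grill: beats The Elm, Basilico, and Nori → score 3.
The Elm: beats Basilico; loses to Bombay Grill and Nori → score 1.
Basilico: loses to Bombay Grill, The Elm, and Nori → score 0.
Nori: beats The Elm and Basilico; loses to Bombay Grill → score 2.
Bombay Grill has the best pairwise record.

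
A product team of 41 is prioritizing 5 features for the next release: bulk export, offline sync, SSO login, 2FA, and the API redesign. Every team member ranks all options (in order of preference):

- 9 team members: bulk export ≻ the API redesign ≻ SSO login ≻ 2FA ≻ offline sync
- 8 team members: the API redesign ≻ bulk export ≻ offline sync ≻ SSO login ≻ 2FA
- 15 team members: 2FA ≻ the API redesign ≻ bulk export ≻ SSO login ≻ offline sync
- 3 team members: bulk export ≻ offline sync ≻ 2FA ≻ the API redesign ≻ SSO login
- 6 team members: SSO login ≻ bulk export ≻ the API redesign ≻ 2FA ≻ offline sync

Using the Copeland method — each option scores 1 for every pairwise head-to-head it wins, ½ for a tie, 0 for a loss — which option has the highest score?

the API redesign

bulk export: beats offline sync, SSO login, and 2FA; loses to the API redesign → score 3.
offline sync: loses to bulk export, SSO login, 2FA, and the API redesign → score 0.
SSO login: beats offline sync and 2FA; loses to bulk export and the API redesign → score 2.
2FA: beats offline sync; loses to bulk export, SSO login, and the API redesign → score 1.
the API redesign: beats bulk export, offline sync, SSO login, and 2FA → score 4.
the API redesign has the best pairwise record.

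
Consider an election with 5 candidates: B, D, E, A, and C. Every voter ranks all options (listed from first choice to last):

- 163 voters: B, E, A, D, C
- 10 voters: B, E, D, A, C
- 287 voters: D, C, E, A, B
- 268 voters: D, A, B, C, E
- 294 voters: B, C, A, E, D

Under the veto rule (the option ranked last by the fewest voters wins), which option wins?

Last-place votes: B 287, D 294, E 268, A 0, C 173.
A is ranked last by the fewest voters, so A wins.

A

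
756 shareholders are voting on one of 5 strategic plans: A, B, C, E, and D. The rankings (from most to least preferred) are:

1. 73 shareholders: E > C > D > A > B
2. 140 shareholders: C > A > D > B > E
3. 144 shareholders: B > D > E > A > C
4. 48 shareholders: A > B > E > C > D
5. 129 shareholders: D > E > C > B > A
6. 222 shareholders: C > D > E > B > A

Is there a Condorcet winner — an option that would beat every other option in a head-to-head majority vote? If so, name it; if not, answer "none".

none

Checking pairwise contests:
B beats A 495–261.
C beats B 564–192.
E beats C 394–362.
D beats E 635–121.
C beats D 483–273.
Every option loses at least one head-to-head, so there is no Condorcet winner.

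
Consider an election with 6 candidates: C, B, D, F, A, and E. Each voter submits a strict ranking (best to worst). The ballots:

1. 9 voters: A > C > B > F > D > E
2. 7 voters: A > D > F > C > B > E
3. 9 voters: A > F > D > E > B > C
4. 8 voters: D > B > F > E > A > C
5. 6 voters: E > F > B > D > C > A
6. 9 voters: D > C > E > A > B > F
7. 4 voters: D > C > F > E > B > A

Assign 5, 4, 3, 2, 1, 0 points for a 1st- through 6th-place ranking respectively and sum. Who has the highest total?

D

C: 9·4 + 7·2 + 9·0 + 8·0 + 6·1 + 9·4 + 4·4 = 108
B: 9·3 + 7·1 + 9·1 + 8·4 + 6·3 + 9·1 + 4·1 = 106
D: 9·1 + 7·4 + 9·3 + 8·5 + 6·2 + 9·5 + 4·5 = 181
F: 9·2 + 7·3 + 9·4 + 8·3 + 6·4 + 9·0 + 4·3 = 135
A: 9·5 + 7·5 + 9·5 + 8·1 + 6·0 + 9·2 + 4·0 = 151
E: 9·0 + 7·0 + 9·2 + 8·2 + 6·5 + 9·3 + 4·2 = 99
D has the highest Borda score (181).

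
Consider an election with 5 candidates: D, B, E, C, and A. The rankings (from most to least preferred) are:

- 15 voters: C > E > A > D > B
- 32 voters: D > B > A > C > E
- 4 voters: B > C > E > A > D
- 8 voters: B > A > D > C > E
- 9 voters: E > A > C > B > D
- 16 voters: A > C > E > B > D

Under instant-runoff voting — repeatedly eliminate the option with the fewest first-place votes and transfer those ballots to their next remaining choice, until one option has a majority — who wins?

A

Round 1: D 32, B 12, E 9, C 15, A 16. Eliminate E.
Round 2: D 32, B 12, C 15, A 25. Eliminate B.
Round 3: D 32, C 19, A 33. Eliminate C.
Round 4: D 32, A 52. A has a majority.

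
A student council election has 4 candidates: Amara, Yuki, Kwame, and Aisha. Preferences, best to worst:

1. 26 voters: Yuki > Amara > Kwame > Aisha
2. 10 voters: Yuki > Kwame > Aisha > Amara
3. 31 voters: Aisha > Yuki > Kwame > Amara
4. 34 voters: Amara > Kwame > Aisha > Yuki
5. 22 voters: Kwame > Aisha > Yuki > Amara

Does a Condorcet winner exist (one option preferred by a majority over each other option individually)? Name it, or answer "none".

Checking pairwise contests:
Yuki beats Amara 89–34.
Aisha beats Yuki 87–36.
Yuki beats Kwame 67–56.
Kwame beats Aisha 92–31.
Every option loses at least one head-to-head, so there is no Condorcet winner.

none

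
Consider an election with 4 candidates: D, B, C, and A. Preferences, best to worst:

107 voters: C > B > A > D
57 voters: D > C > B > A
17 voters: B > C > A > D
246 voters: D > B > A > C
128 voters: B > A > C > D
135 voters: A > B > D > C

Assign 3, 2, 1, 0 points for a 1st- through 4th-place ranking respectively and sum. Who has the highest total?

D: 107·0 + 57·3 + 17·0 + 246·3 + 128·0 + 135·1 = 1044
B: 107·2 + 57·1 + 17·3 + 246·2 + 128·3 + 135·2 = 1468
C: 107·3 + 57·2 + 17·2 + 246·0 + 128·1 + 135·0 = 597
A: 107·1 + 57·0 + 17·1 + 246·1 + 128·2 + 135·3 = 1031
B has the highest Borda score (1468).

B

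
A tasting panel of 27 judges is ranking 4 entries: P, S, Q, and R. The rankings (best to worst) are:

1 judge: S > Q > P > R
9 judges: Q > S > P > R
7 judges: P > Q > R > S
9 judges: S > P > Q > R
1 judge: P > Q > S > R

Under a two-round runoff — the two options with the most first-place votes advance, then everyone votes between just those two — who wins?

Q

Round 1 first-place votes: P 8, S 10, Q 9, R 0.
S and Q advance.
Runoff: S is preferred to Q by 10 voters; Q by 17.
Q wins the runoff.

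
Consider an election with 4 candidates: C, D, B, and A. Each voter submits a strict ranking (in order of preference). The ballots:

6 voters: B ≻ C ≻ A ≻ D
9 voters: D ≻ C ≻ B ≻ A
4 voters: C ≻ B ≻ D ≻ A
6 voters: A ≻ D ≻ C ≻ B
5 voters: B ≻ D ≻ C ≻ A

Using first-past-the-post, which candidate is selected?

B

First-place votes: C 4, D 9, B 11, A 6.
B has the most first-place votes.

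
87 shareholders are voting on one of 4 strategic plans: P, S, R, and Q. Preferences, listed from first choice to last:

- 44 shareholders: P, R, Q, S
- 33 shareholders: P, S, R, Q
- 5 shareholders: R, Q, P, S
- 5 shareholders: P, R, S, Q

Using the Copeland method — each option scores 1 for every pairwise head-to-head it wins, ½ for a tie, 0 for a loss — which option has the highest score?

P: beats S, R, and Q → score 3.
S: loses to P, R, and Q → score 0.
R: beats S and Q; loses to P → score 2.
Q: beats S; loses to P and R → score 1.
P has the best pairwise record.

P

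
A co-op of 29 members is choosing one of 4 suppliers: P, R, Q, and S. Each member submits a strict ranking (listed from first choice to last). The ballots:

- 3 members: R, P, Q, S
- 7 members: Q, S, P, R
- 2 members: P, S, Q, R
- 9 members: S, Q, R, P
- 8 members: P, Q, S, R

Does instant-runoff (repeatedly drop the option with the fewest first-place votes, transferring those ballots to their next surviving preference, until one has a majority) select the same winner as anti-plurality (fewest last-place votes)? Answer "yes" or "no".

Instant-runoff — R1 P 10, R 3, Q 7, S 9 (R out); R2 P 13, Q 7, S 9 (Q out); R3 P 13, S 16 (S winner). Winner: S.
Anti-plurality — last-place votes: P 9, R 17, Q 0, S 3. Winner: Q.
The two methods disagree.

no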